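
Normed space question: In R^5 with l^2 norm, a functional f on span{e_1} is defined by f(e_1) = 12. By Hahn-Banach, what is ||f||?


The norm of f is given by ||f|| = sup_{||x||=1} |f(x)|.
On span{e_1}, ||e_1|| = 1, so ||f|| = |f(e_1)| / ||e_1||
= |12| / 1 = 12.0000

12.0000


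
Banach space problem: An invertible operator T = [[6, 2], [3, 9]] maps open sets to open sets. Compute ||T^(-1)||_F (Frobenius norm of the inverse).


det(T) = 6*9 - 2*3 = 48
T^(-1) = (1/48) * [[9, -2], [-3, 6]] = [[0.1875, -0.0417], [-0.0625, 0.1250]]
||T^(-1)||_F^2 = 0.1875^2 + (-0.0417)^2 + (-0.0625)^2 + 0.1250^2 = 0.0564
||T^(-1)||_F = sqrt(0.0564) = 0.2375

0.2375


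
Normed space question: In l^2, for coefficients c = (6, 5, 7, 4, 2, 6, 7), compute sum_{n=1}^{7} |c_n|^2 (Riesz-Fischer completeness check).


sum |c_n|^2 = 6^2 + 5^2 + 7^2 + 4^2 + 2^2 + 6^2 + 7^2
= 36 + 25 + 49 + 16 + 4 + 36 + 49
= 215

215


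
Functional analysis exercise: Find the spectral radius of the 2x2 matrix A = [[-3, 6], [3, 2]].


For a 2x2 matrix, eigenvalues satisfy lambda^2 - (trace)*lambda + det = 0
trace = -3 + 2 = -1
det = -3*2 - 6*3 = -24
discriminant = (-1)^2 - 4*(-24) = 97
spectral radius = max |eigenvalue| = 5.4244

5.4244


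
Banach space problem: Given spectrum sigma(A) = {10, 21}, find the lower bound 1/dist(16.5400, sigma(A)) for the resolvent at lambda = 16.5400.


dist(16.5400, {10, 21}) = min(|16.5400 - 10|, |16.5400 - 21|)
= min(6.5400, 4.4600) = 4.4600
Resolvent bound = 1/4.4600 = 0.2242

0.2242


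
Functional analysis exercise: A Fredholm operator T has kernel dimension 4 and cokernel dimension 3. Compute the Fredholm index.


The Fredholm index is defined as ind(T) = dim(ker T) - dim(coker T)
= 4 - 3
= 1

1


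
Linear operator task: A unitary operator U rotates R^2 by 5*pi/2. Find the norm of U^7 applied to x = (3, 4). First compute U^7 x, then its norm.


U is a rotation by theta = 5*pi/2
U^7 = rotation by 7*theta = 35*pi/2 = 3*pi/2 (mod 2*pi)
cos(3*pi/2) = 0.0000, sin(3*pi/2) = -1.0000
U^7 x = (0.0000 * 3 - -1.0000 * 4, -1.0000 * 3 + 0.0000 * 4)
= (4.0000, -3.0000)
||U^7 x|| = sqrt(4.0000^2 + (-3.0000)^2) = sqrt(25.0000) = 5.0000

5.0000


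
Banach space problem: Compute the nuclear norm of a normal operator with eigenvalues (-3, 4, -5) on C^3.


For a normal operator, singular values equal |eigenvalues|.
Trace norm = sum |lambda_i| = 3 + 4 + 5
= 12

12


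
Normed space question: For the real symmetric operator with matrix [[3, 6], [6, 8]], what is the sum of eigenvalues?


For a self-adjoint (symmetric) matrix, the eigenvalues are real.
The sum of eigenvalues equals the trace of the matrix.
trace = 3 + 8 = 11

11


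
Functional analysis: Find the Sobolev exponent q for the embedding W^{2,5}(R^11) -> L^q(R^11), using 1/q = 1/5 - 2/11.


Using the Sobolev embedding formula: 1/q = 1/p - k/n
1/q = 1/5 - 2/11 = 1/55
q = 1/(1/55) = 55

55.0000


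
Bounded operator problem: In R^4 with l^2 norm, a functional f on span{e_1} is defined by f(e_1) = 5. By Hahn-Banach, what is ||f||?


The norm of f is given by ||f|| = sup_{||x||=1} |f(x)|.
On span{e_1}, ||e_1|| = 1, so ||f|| = |f(e_1)| / ||e_1||
= |5| / 1 = 5.0000

5.0000


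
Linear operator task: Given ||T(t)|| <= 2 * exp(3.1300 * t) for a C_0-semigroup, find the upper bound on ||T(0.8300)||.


||T(0.8300)|| <= 2 * exp(3.1300 * 0.8300)
= 2 * exp(2.5979)
= 2 * 13.4355
= 26.8710

26.8710


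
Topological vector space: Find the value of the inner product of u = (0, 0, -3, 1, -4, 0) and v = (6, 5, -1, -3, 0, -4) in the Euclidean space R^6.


Computing the standard inner product <u, v> = sum u_i * v_i
= 0*6 + 0*5 + -3*-1 + 1*-3 + -4*0 + 0*-4
= 0 + 0 + 3 + -3 + 0 + 0
= 0

0


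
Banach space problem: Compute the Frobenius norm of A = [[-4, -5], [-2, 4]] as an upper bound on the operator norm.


||A||_F^2 = sum a_ij^2
= (-4)^2 + (-5)^2 + (-2)^2 + 4^2
= 16 + 25 + 4 + 16 = 61
||A||_F = sqrt(61) = 7.8102

7.8102


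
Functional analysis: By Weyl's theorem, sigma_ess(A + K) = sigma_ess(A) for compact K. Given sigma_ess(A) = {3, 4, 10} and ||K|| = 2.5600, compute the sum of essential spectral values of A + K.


By Weyl's theorem, the essential spectrum is invariant under compact perturbations.
sigma_ess(A + K) = sigma_ess(A) = {3, 4, 10}
Sum = 3 + 4 + 10 = 17

17


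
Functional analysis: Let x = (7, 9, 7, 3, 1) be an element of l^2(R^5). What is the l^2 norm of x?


The l^2 norm = (sum |x_i|^2)^(1/2)
Sum of 2th powers = 49 + 81 + 49 + 9 + 1 = 189
||x||_2 = (189)^(1/2) = 13.7477

13.7477


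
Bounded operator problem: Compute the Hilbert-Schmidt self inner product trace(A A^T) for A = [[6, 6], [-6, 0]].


trace(A * A^T) = sum of squares of all entries
= 6^2 + 6^2 + (-6)^2 + 0^2
= 36 + 36 + 36 + 0
= 108

108


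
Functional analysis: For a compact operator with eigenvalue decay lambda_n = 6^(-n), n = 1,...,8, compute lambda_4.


The eigenvalue formula gives lambda_4 = 1/6^4
= 1/1296
= 7.7160e-04

7.7160e-04


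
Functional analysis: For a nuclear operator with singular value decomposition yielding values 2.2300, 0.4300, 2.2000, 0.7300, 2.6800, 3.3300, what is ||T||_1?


The nuclear norm is the sum of all singular values.
||T||_1 = 2.2300 + 0.4300 + 2.2000 + 0.7300 + 2.6800 + 3.3300
= 11.6000

11.6000


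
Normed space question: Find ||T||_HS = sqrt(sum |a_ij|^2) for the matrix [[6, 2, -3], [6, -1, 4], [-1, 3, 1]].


The Hilbert-Schmidt norm is sqrt(sum of squares of all entries).
Sum of squares = 6^2 + 2^2 + (-3)^2 + 6^2 + (-1)^2 + 4^2 + (-1)^2 + 3^2 + 1^2
= 36 + 4 + 9 + 36 + 1 + 16 + 1 + 9 + 1 = 113
||T||_HS = sqrt(113) = 10.6301

10.6301


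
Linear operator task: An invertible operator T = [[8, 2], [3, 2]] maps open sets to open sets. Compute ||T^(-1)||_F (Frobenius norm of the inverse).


det(T) = 8*2 - 2*3 = 10
T^(-1) = (1/10) * [[2, -2], [-3, 8]] = [[0.2000, -0.2000], [-0.3000, 0.8000]]
||T^(-1)||_F^2 = 0.2000^2 + (-0.2000)^2 + (-0.3000)^2 + 0.8000^2 = 0.8100
||T^(-1)||_F = sqrt(0.8100) = 0.9000

0.9000


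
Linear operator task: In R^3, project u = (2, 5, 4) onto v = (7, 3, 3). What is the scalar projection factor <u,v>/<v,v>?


Computing <u,v> = 2*7 + 5*3 + 4*3 = 41
Computing <v,v> = 7^2 + 3^2 + 3^2 = 67
Projection coefficient = 41/67 = 0.6119

0.6119


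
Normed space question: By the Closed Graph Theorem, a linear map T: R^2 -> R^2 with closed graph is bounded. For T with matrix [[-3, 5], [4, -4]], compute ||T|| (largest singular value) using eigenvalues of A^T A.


A^T A = [[25, -31], [-31, 41]]
trace(A^T A) = 66, det(A^T A) = 64
discriminant = 66^2 - 4*64 = 4100
Largest eigenvalue of A^T A = (trace + sqrt(disc))/2 = 65.0156
||T|| = sqrt(65.0156) = 8.0632

8.0632


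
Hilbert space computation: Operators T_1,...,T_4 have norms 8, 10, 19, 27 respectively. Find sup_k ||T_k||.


By the Uniform Boundedness Principle, the supremum of norms is finite.
sup_k ||T_k|| = max(8, 10, 19, 27) = 27

27


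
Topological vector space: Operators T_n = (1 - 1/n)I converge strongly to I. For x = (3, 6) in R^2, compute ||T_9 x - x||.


T_9 x - x = (1 - 1/9)x - x = -x/9
||x|| = sqrt(45) = 6.7082
||T_9 x - x|| = ||x||/9 = 6.7082/9 = 0.7454

0.7454


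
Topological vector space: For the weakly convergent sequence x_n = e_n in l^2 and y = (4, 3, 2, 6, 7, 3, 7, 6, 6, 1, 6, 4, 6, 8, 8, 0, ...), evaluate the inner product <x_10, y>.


x_10 = e_10 is the standard basis vector with 1 in position 10.
<x_10, y> = y_10 = 1
As n -> infinity, <x_n, y> -> 0, confirming weak convergence of (x_n) to 0.

1


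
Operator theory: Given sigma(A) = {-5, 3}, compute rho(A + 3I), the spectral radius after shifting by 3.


Spectrum of A + 3I = {-2, 6}
Spectral radius = max |lambda| over the shifted spectrum
= max(2, 6) = 6

6


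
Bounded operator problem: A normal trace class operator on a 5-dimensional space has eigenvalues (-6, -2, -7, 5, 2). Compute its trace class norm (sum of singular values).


For a normal operator, singular values equal |eigenvalues|.
Trace norm = sum |lambda_i| = 6 + 2 + 7 + 5 + 2
= 22

22


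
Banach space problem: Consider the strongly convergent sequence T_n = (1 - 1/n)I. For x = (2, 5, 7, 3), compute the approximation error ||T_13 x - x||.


T_13 x - x = (1 - 1/13)x - x = -x/13
||x|| = sqrt(87) = 9.3274
||T_13 x - x|| = ||x||/13 = 9.3274/13 = 0.7175

0.7175


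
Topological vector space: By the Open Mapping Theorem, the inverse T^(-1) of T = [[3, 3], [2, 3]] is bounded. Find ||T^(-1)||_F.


det(T) = 3*3 - 3*2 = 3
T^(-1) = (1/3) * [[3, -3], [-2, 3]] = [[1.0000, -1.0000], [-0.6667, 1.0000]]
||T^(-1)||_F^2 = 1.0000^2 + (-1.0000)^2 + (-0.6667)^2 + 1.0000^2 = 3.4444
||T^(-1)||_F = sqrt(3.4444) = 1.8559

1.8559


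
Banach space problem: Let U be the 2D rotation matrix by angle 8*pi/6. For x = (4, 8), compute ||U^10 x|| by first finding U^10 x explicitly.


U is a rotation by theta = 8*pi/6
U^10 = rotation by 10*theta = 80*pi/6 = 8*pi/6 (mod 2*pi)
cos(8*pi/6) = -0.5000, sin(8*pi/6) = -0.8660
U^10 x = (-0.5000 * 4 - -0.8660 * 8, -0.8660 * 4 + -0.5000 * 8)
= (4.9282, -7.4641)
||U^10 x|| = sqrt(4.9282^2 + (-7.4641)^2) = sqrt(80.0000) = 8.9443

8.9443


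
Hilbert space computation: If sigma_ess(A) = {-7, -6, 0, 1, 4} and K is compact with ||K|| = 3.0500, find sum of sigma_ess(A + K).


By Weyl's theorem, the essential spectrum is invariant under compact perturbations.
sigma_ess(A + K) = sigma_ess(A) = {-7, -6, 0, 1, 4}
Sum = -7 + -6 + 0 + 1 + 4 = -8

-8


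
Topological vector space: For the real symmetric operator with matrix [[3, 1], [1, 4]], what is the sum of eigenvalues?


For a self-adjoint (symmetric) matrix, the eigenvalues are real.
The sum of eigenvalues equals the trace of the matrix.
trace = 3 + 4 = 7

7


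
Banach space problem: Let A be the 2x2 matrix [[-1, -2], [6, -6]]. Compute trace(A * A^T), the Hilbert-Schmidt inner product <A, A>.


trace(A * A^T) = sum of squares of all entries
= (-1)^2 + (-2)^2 + 6^2 + (-6)^2
= 1 + 4 + 36 + 36
= 77

77


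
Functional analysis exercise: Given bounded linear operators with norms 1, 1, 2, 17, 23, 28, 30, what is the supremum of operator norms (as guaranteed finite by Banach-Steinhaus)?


By the Uniform Boundedness Principle, the supremum of norms is finite.
sup_k ||T_k|| = max(1, 1, 2, 17, 23, 28, 30) = 30

30


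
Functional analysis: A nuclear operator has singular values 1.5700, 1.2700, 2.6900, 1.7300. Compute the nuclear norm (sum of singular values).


The nuclear norm is the sum of all singular values.
||T||_1 = 1.5700 + 1.2700 + 2.6900 + 1.7300
= 7.2600

7.2600


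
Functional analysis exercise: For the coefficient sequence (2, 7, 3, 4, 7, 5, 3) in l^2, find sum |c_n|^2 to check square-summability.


sum |c_n|^2 = 2^2 + 7^2 + 3^2 + 4^2 + 7^2 + 5^2 + 3^2
= 4 + 49 + 9 + 16 + 49 + 25 + 9
= 161

161


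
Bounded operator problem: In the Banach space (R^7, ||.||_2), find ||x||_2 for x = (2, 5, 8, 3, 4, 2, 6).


The l^2 norm = (sum |x_i|^2)^(1/2)
Sum of 2th powers = 4 + 25 + 64 + 9 + 16 + 4 + 36 = 158
||x||_2 = (158)^(1/2) = 12.5698

12.5698


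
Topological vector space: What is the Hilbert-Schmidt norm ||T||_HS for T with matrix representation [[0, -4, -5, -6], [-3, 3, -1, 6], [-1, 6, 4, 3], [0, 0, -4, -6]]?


The Hilbert-Schmidt norm is sqrt(sum of squares of all entries).
Sum of squares = 0^2 + (-4)^2 + (-5)^2 + (-6)^2 + (-3)^2 + 3^2 + (-1)^2 + 6^2 + (-1)^2 + 6^2 + 4^2 + 3^2 + 0^2 + 0^2 + (-4)^2 + (-6)^2
= 0 + 16 + 25 + 36 + 9 + 9 + 1 + 36 + 1 + 36 + 16 + 9 + 0 + 0 + 16 + 36 = 246
||T||_HS = sqrt(246) = 15.6844

15.6844


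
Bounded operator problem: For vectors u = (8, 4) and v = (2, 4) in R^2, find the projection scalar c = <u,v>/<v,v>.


Computing <u,v> = 8*2 + 4*4 = 32
Computing <v,v> = 2^2 + 4^2 = 20
Projection coefficient = 32/20 = 1.6000

1.6000


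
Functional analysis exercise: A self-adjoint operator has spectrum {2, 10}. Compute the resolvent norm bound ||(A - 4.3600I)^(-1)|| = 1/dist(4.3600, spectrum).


dist(4.3600, {2, 10}) = min(|4.3600 - 2|, |4.3600 - 10|)
= min(2.3600, 5.6400) = 2.3600
Resolvent bound = 1/2.3600 = 0.4237

0.4237


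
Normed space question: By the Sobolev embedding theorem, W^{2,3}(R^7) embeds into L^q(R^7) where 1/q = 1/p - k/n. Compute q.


Using the Sobolev embedding formula: 1/q = 1/p - k/n
1/q = 1/3 - 2/7 = 1/21
q = 1/(1/21) = 21

21.0000


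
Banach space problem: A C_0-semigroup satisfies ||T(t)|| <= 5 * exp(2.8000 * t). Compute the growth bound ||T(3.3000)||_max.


||T(3.3000)|| <= 5 * exp(2.8000 * 3.3000)
= 5 * exp(9.2400)
= 5 * 10301.0386
= 51505.1928

51505.1928


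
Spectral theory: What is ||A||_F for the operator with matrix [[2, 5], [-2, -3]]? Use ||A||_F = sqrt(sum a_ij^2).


||A||_F^2 = sum a_ij^2
= 2^2 + 5^2 + (-2)^2 + (-3)^2
= 4 + 25 + 4 + 9 = 42
||A||_F = sqrt(42) = 6.4807

6.4807


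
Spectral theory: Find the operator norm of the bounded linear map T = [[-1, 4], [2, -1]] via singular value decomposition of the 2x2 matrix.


A^T A = [[5, -6], [-6, 17]]
trace(A^T A) = 22, det(A^T A) = 49
discriminant = 22^2 - 4*49 = 288
Largest eigenvalue of A^T A = (trace + sqrt(disc))/2 = 19.4853
||T|| = sqrt(19.4853) = 4.4142

4.4142


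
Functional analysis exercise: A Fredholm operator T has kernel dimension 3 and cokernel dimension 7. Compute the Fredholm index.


The Fredholm index is defined as ind(T) = dim(ker T) - dim(coker T)
= 3 - 7
= -4

-4


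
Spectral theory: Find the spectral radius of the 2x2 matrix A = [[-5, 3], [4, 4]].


For a 2x2 matrix, eigenvalues satisfy lambda^2 - (trace)*lambda + det = 0
trace = -5 + 4 = -1
det = -5*4 - 3*4 = -32
discriminant = (-1)^2 - 4*(-32) = 129
spectral radius = max |eigenvalue| = 6.1789

6.1789


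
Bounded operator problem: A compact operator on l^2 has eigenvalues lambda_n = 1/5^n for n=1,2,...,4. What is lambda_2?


The eigenvalue formula gives lambda_2 = 1/5^2
= 1/25
= 0.0400

0.0400


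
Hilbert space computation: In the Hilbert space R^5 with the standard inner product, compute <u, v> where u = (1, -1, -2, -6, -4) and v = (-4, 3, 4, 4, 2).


Computing the standard inner product <u, v> = sum u_i * v_i
= 1*-4 + -1*3 + -2*4 + -6*4 + -4*2
= -4 + -3 + -8 + -24 + -8
= -47

-47


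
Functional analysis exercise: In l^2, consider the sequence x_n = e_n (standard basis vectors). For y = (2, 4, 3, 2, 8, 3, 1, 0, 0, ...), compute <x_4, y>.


x_4 = e_4 is the standard basis vector with 1 in position 4.
<x_4, y> = y_4 = 2
As n -> infinity, <x_n, y> -> 0, confirming weak convergence of (x_n) to 0.

2


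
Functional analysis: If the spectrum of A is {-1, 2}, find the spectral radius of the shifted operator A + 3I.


Spectrum of A + 3I = {2, 5}
Spectral radius = max |lambda| over the shifted spectrum
= max(2, 5) = 5

5


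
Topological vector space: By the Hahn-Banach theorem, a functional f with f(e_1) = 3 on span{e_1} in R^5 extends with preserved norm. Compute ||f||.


The norm of f is given by ||f|| = sup_{||x||=1} |f(x)|.
On span{e_1}, ||e_1|| = 1, so ||f|| = |f(e_1)| / ||e_1||
= |3| / 1 = 3.0000

3.0000


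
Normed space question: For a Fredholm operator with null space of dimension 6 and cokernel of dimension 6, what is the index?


The Fredholm index is defined as ind(T) = dim(ker T) - dim(coker T)
= 6 - 6
= 0

0


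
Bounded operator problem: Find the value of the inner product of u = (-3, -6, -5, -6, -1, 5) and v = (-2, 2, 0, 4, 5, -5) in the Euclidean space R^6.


Computing the standard inner product <u, v> = sum u_i * v_i
= -3*-2 + -6*2 + -5*0 + -6*4 + -1*5 + 5*-5
= 6 + -12 + 0 + -24 + -5 + -25
= -60

-60


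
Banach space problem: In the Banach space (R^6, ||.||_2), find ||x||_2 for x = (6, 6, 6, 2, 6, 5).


The l^2 norm = (sum |x_i|^2)^(1/2)
Sum of 2th powers = 36 + 36 + 36 + 4 + 36 + 25 = 173
||x||_2 = (173)^(1/2) = 13.1529

13.1529


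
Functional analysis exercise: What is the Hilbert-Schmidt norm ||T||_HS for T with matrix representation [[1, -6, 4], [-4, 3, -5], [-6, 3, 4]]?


The Hilbert-Schmidt norm is sqrt(sum of squares of all entries).
Sum of squares = 1^2 + (-6)^2 + 4^2 + (-4)^2 + 3^2 + (-5)^2 + (-6)^2 + 3^2 + 4^2
= 1 + 36 + 16 + 16 + 9 + 25 + 36 + 9 + 16 = 164
||T||_HS = sqrt(164) = 12.8062

12.8062


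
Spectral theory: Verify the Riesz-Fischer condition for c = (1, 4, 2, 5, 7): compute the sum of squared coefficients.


sum |c_n|^2 = 1^2 + 4^2 + 2^2 + 5^2 + 7^2
= 1 + 16 + 4 + 25 + 49
= 95

95


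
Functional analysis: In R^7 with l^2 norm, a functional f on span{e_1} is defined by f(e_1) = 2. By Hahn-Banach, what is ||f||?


The norm of f is given by ||f|| = sup_{||x||=1} |f(x)|.
On span{e_1}, ||e_1|| = 1, so ||f|| = |f(e_1)| / ||e_1||
= |2| / 1 = 2.0000

2.0000


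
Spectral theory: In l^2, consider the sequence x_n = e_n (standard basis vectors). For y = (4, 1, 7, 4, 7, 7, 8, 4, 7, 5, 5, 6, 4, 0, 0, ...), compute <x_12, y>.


x_12 = e_12 is the standard basis vector with 1 in position 12.
<x_12, y> = y_12 = 6
As n -> infinity, <x_n, y> -> 0, confirming weak convergence of (x_n) to 0.

6


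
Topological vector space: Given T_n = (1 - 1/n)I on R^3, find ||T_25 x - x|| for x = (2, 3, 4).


T_25 x - x = (1 - 1/25)x - x = -x/25
||x|| = sqrt(29) = 5.3852
||T_25 x - x|| = ||x||/25 = 5.3852/25 = 0.2154

0.2154


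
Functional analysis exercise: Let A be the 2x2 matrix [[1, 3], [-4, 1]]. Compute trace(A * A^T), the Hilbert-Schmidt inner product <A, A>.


trace(A * A^T) = sum of squares of all entries
= 1^2 + 3^2 + (-4)^2 + 1^2
= 1 + 9 + 16 + 1
= 27

27


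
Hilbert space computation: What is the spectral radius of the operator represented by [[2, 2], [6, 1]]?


For a 2x2 matrix, eigenvalues satisfy lambda^2 - (trace)*lambda + det = 0
trace = 2 + 1 = 3
det = 2*1 - 2*6 = -10
discriminant = 3^2 - 4*(-10) = 49
spectral radius = max |eigenvalue| = 5.0000

5.0000


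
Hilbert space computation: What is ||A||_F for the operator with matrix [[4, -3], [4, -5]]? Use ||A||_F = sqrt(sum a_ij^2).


||A||_F^2 = sum a_ij^2
= 4^2 + (-3)^2 + 4^2 + (-5)^2
= 16 + 9 + 16 + 25 = 66
||A||_F = sqrt(66) = 8.1240

8.1240


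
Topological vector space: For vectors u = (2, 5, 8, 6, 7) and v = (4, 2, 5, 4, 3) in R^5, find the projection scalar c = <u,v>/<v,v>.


Computing <u,v> = 2*4 + 5*2 + 8*5 + 6*4 + 7*3 = 103
Computing <v,v> = 4^2 + 2^2 + 5^2 + 4^2 + 3^2 = 70
Projection coefficient = 103/70 = 1.4714

1.4714


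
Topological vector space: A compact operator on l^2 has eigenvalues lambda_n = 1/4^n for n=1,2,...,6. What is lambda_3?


The eigenvalue formula gives lambda_3 = 1/4^3
= 1/64
= 0.0156

0.0156


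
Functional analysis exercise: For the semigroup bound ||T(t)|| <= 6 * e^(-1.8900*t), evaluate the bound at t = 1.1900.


||T(1.1900)|| <= 6 * exp(-1.8900 * 1.1900)
= 6 * exp(-2.2491)
= 6 * 0.1055
= 0.6330

0.6330


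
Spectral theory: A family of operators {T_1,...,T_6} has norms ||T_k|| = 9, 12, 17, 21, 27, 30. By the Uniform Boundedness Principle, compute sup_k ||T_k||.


By the Uniform Boundedness Principle, the supremum of norms is finite.
sup_k ||T_k|| = max(9, 12, 17, 21, 27, 30) = 30

30


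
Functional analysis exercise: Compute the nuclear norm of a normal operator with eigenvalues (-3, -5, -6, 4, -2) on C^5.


For a normal operator, singular values equal |eigenvalues|.
Trace norm = sum |lambda_i| = 3 + 5 + 6 + 4 + 2
= 20

20


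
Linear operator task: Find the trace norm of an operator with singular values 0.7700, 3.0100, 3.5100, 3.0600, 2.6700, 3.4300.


The nuclear norm is the sum of all singular values.
||T||_1 = 0.7700 + 3.0100 + 3.5100 + 3.0600 + 2.6700 + 3.4300
= 16.4500

16.4500


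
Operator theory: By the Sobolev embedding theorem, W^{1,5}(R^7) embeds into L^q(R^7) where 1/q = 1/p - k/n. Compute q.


Using the Sobolev embedding formula: 1/q = 1/p - k/n
1/q = 1/5 - 1/7 = 2/35
q = 1/(2/35) = 35/2 = 17.5000

17.5000


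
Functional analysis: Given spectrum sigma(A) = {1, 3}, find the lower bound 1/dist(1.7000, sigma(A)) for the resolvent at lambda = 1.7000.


dist(1.7000, {1, 3}) = min(|1.7000 - 1|, |1.7000 - 3|)
= min(0.7000, 1.3000) = 0.7000
Resolvent bound = 1/0.7000 = 1.4286

1.4286


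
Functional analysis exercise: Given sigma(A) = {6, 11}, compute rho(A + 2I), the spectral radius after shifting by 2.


Spectrum of A + 2I = {8, 13}
Spectral radius = max |lambda| over the shifted spectrum
= max(8, 13) = 13

13


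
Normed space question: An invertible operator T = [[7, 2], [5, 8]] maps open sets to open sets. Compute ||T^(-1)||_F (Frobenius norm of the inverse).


det(T) = 7*8 - 2*5 = 46
T^(-1) = (1/46) * [[8, -2], [-5, 7]] = [[0.1739, -0.0435], [-0.1087, 0.1522]]
||T^(-1)||_F^2 = 0.1739^2 + (-0.0435)^2 + (-0.1087)^2 + 0.1522^2 = 0.0671
||T^(-1)||_F = sqrt(0.0671) = 0.2591

0.2591


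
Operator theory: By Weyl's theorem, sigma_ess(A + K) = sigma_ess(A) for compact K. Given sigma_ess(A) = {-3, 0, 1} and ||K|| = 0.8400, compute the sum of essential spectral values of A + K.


By Weyl's theorem, the essential spectrum is invariant under compact perturbations.
sigma_ess(A + K) = sigma_ess(A) = {-3, 0, 1}
Sum = -3 + 0 + 1 = -2

-2


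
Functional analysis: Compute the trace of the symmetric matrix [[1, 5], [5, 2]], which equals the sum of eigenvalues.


For a self-adjoint (symmetric) matrix, the eigenvalues are real.
The sum of eigenvalues equals the trace of the matrix.
trace = 1 + 2 = 3

3


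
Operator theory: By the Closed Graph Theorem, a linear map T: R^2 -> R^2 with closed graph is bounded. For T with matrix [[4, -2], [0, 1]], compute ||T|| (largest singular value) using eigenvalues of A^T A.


A^T A = [[16, -8], [-8, 5]]
trace(A^T A) = 21, det(A^T A) = 16
discriminant = 21^2 - 4*16 = 377
Largest eigenvalue of A^T A = (trace + sqrt(disc))/2 = 20.2082
||T|| = sqrt(20.2082) = 4.4954

4.4954


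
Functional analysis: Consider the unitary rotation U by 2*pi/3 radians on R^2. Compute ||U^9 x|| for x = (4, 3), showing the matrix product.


U is a rotation by theta = 2*pi/3
U^9 = rotation by 9*theta = 18*pi/3 = 0*pi/3 (mod 2*pi)
cos(0*pi/3) = 1.0000, sin(0*pi/3) = 0.0000
U^9 x = (1.0000 * 4 - 0.0000 * 3, 0.0000 * 4 + 1.0000 * 3)
= (4.0000, 3.0000)
||U^9 x|| = sqrt(4.0000^2 + 3.0000^2) = sqrt(25.0000) = 5.0000

5.0000


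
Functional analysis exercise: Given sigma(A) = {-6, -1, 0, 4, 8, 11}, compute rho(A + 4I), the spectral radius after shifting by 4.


Spectrum of A + 4I = {-2, 3, 4, 8, 12, 15}
Spectral radius = max |lambda| over the shifted spectrum
= max(2, 3, 4, 8, 12, 15) = 15

15


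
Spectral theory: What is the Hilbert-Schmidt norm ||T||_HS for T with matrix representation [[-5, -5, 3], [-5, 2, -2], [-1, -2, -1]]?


The Hilbert-Schmidt norm is sqrt(sum of squares of all entries).
Sum of squares = (-5)^2 + (-5)^2 + 3^2 + (-5)^2 + 2^2 + (-2)^2 + (-1)^2 + (-2)^2 + (-1)^2
= 25 + 25 + 9 + 25 + 4 + 4 + 1 + 4 + 1 = 98
||T||_HS = sqrt(98) = 9.8995

9.8995


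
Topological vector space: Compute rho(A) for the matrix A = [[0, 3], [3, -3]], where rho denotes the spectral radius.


For a 2x2 matrix, eigenvalues satisfy lambda^2 - (trace)*lambda + det = 0
trace = 0 + -3 = -3
det = 0*-3 - 3*3 = -9
discriminant = (-3)^2 - 4*(-9) = 45
spectral radius = max |eigenvalue| = 4.8541

4.8541


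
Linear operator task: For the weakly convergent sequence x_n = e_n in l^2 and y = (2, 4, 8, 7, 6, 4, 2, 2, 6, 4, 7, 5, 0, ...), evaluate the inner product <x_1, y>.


x_1 = e_1 is the standard basis vector with 1 in position 1.
<x_1, y> = y_1 = 2
As n -> infinity, <x_n, y> -> 0, confirming weak convergence of (x_n) to 0.

2


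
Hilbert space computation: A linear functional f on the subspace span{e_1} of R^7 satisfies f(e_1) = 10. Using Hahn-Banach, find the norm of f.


The norm of f is given by ||f|| = sup_{||x||=1} |f(x)|.
On span{e_1}, ||e_1|| = 1, so ||f|| = |f(e_1)| / ||e_1||
= |10| / 1 = 10.0000

10.0000


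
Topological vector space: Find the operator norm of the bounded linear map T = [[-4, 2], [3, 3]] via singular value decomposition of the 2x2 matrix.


A^T A = [[25, 1], [1, 13]]
trace(A^T A) = 38, det(A^T A) = 324
discriminant = 38^2 - 4*324 = 148
Largest eigenvalue of A^T A = (trace + sqrt(disc))/2 = 25.0828
||T|| = sqrt(25.0828) = 5.0083

5.0083


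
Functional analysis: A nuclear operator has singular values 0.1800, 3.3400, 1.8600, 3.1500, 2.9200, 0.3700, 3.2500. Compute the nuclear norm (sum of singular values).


The nuclear norm is the sum of all singular values.
||T||_1 = 0.1800 + 3.3400 + 1.8600 + 3.1500 + 2.9200 + 0.3700 + 3.2500
= 15.0700

15.0700


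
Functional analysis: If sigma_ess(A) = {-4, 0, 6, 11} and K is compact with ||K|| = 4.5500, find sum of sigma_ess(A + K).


By Weyl's theorem, the essential spectrum is invariant under compact perturbations.
sigma_ess(A + K) = sigma_ess(A) = {-4, 0, 6, 11}
Sum = -4 + 0 + 6 + 11 = 13

13


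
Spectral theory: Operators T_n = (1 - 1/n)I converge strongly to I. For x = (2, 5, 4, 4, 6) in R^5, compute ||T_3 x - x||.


T_3 x - x = (1 - 1/3)x - x = -x/3
||x|| = sqrt(97) = 9.8489
||T_3 x - x|| = ||x||/3 = 9.8489/3 = 3.2830

3.2830


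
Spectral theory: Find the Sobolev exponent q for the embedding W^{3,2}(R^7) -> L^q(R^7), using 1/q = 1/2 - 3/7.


Using the Sobolev embedding formula: 1/q = 1/p - k/n
1/q = 1/2 - 3/7 = 1/14
q = 1/(1/14) = 14

14.0000


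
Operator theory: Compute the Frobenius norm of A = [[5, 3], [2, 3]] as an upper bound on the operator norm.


||A||_F^2 = sum a_ij^2
= 5^2 + 3^2 + 2^2 + 3^2
= 25 + 9 + 4 + 9 = 47
||A||_F = sqrt(47) = 6.8557

6.8557


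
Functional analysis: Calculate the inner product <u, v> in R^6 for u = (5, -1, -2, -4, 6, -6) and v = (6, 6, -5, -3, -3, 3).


Computing the standard inner product <u, v> = sum u_i * v_i
= 5*6 + -1*6 + -2*-5 + -4*-3 + 6*-3 + -6*3
= 30 + -6 + 10 + 12 + -18 + -18
= 10

10


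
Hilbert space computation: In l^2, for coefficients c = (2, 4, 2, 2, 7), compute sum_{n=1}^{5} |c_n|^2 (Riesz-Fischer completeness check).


sum |c_n|^2 = 2^2 + 4^2 + 2^2 + 2^2 + 7^2
= 4 + 16 + 4 + 4 + 49
= 77

77


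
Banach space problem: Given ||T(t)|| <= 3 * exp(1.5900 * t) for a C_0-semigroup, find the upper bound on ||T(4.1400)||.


||T(4.1400)|| <= 3 * exp(1.5900 * 4.1400)
= 3 * exp(6.5826)
= 3 * 722.4152
= 2167.2455

2167.2455


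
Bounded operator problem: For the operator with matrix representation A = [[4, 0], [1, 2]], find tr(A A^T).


trace(A * A^T) = sum of squares of all entries
= 4^2 + 0^2 + 1^2 + 2^2
= 16 + 0 + 1 + 4
= 21

21


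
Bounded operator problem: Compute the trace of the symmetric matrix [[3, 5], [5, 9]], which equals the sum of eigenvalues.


For a self-adjoint (symmetric) matrix, the eigenvalues are real.
The sum of eigenvalues equals the trace of the matrix.
trace = 3 + 9 = 12

12


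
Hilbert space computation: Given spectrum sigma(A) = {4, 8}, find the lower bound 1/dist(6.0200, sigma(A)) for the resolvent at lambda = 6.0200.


dist(6.0200, {4, 8}) = min(|6.0200 - 4|, |6.0200 - 8|)
= min(2.0200, 1.9800) = 1.9800
Resolvent bound = 1/1.9800 = 0.5051

0.5051


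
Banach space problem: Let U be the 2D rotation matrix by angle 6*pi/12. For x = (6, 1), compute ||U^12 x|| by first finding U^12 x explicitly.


U is a rotation by theta = 6*pi/12
U^12 = rotation by 12*theta = 72*pi/12 = 0*pi/12 (mod 2*pi)
cos(0*pi/12) = 1.0000, sin(0*pi/12) = 0.0000
U^12 x = (1.0000 * 6 - 0.0000 * 1, 0.0000 * 6 + 1.0000 * 1)
= (6.0000, 1.0000)
||U^12 x|| = sqrt(6.0000^2 + 1.0000^2) = sqrt(37.0000) = 6.0828

6.0828


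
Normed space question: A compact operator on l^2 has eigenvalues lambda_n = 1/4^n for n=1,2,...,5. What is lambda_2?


The eigenvalue formula gives lambda_2 = 1/4^2
= 1/16
= 0.0625

0.0625


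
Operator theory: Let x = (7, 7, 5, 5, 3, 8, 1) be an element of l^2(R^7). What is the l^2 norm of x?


The l^2 norm = (sum |x_i|^2)^(1/2)
Sum of 2th powers = 49 + 49 + 25 + 25 + 9 + 64 + 1 = 222
||x||_2 = (222)^(1/2) = 14.8997

14.8997


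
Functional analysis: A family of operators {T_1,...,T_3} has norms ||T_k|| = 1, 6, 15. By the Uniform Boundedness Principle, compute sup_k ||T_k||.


By the Uniform Boundedness Principle, the supremum of norms is finite.
sup_k ||T_k|| = max(1, 6, 15) = 15

15


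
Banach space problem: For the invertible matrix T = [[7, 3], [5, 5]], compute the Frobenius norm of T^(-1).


det(T) = 7*5 - 3*5 = 20
T^(-1) = (1/20) * [[5, -3], [-5, 7]] = [[0.2500, -0.1500], [-0.2500, 0.3500]]
||T^(-1)||_F^2 = 0.2500^2 + (-0.1500)^2 + (-0.2500)^2 + 0.3500^2 = 0.2700
||T^(-1)||_F = sqrt(0.2700) = 0.5196

0.5196


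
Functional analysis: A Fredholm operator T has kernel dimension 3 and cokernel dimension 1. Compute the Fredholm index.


The Fredholm index is defined as ind(T) = dim(ker T) - dim(coker T)
= 3 - 1
= 2

2


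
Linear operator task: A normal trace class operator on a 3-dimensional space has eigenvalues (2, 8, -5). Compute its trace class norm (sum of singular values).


For a normal operator, singular values equal |eigenvalues|.
Trace norm = sum |lambda_i| = 2 + 8 + 5
= 15

15


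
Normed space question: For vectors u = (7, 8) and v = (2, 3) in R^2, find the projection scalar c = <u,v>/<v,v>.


Computing <u,v> = 7*2 + 8*3 = 38
Computing <v,v> = 2^2 + 3^2 = 13
Projection coefficient = 38/13 = 2.9231

2.9231


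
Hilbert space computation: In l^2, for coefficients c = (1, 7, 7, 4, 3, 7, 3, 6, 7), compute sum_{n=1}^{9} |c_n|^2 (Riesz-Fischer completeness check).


sum |c_n|^2 = 1^2 + 7^2 + 7^2 + 4^2 + 3^2 + 7^2 + 3^2 + 6^2 + 7^2
= 1 + 49 + 49 + 16 + 9 + 49 + 9 + 36 + 49
= 267

267


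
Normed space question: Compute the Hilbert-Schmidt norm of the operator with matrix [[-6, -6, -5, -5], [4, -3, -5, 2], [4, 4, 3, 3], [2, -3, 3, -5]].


The Hilbert-Schmidt norm is sqrt(sum of squares of all entries).
Sum of squares = (-6)^2 + (-6)^2 + (-5)^2 + (-5)^2 + 4^2 + (-3)^2 + (-5)^2 + 2^2 + 4^2 + 4^2 + 3^2 + 3^2 + 2^2 + (-3)^2 + 3^2 + (-5)^2
= 36 + 36 + 25 + 25 + 16 + 9 + 25 + 4 + 16 + 16 + 9 + 9 + 4 + 9 + 9 + 25 = 273
||T||_HS = sqrt(273) = 16.5227

16.5227


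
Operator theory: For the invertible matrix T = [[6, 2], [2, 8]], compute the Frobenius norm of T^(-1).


det(T) = 6*8 - 2*2 = 44
T^(-1) = (1/44) * [[8, -2], [-2, 6]] = [[0.1818, -0.0455], [-0.0455, 0.1364]]
||T^(-1)||_F^2 = 0.1818^2 + (-0.0455)^2 + (-0.0455)^2 + 0.1364^2 = 0.0558
||T^(-1)||_F = sqrt(0.0558) = 0.2362

0.2362


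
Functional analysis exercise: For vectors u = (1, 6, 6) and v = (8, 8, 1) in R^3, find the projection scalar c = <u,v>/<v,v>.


Computing <u,v> = 1*8 + 6*8 + 6*1 = 62
Computing <v,v> = 8^2 + 8^2 + 1^2 = 129
Projection coefficient = 62/129 = 0.4806

0.4806


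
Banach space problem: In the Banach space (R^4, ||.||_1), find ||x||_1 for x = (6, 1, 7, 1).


The l^1 norm equals the sum of absolute values of all components.
||x||_1 = 6 + 1 + 7 + 1
= 15

15.0000


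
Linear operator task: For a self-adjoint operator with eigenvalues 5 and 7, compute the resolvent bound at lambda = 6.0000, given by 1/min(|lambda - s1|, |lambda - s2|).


dist(6.0000, {5, 7}) = min(|6.0000 - 5|, |6.0000 - 7|)
= min(1.0000, 1.0000) = 1.0000
Resolvent bound = 1/1.0000 = 1.0000

1.0000


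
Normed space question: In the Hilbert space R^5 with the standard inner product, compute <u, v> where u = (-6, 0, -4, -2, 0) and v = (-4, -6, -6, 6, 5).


Computing the standard inner product <u, v> = sum u_i * v_i
= -6*-4 + 0*-6 + -4*-6 + -2*6 + 0*5
= 24 + 0 + 24 + -12 + 0
= 36

36


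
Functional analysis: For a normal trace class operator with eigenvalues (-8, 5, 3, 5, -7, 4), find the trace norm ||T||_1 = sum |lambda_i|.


For a normal operator, singular values equal |eigenvalues|.
Trace norm = sum |lambda_i| = 8 + 5 + 3 + 5 + 7 + 4
= 32

32


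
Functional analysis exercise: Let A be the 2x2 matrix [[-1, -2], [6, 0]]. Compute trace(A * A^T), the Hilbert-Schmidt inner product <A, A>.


trace(A * A^T) = sum of squares of all entries
= (-1)^2 + (-2)^2 + 6^2 + 0^2
= 1 + 4 + 36 + 0
= 41

41


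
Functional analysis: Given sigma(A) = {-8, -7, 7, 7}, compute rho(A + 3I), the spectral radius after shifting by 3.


Spectrum of A + 3I = {-5, -4, 10, 10}
Spectral radius = max |lambda| over the shifted spectrum
= max(5, 4, 10, 10) = 10

10


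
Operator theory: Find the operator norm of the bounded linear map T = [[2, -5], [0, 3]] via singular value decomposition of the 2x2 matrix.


A^T A = [[4, -10], [-10, 34]]
trace(A^T A) = 38, det(A^T A) = 36
discriminant = 38^2 - 4*36 = 1300
Largest eigenvalue of A^T A = (trace + sqrt(disc))/2 = 37.0278
||T|| = sqrt(37.0278) = 6.0850

6.0850


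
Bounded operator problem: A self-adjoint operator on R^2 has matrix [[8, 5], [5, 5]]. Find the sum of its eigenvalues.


For a self-adjoint (symmetric) matrix, the eigenvalues are real.
The sum of eigenvalues equals the trace of the matrix.
trace = 8 + 5 = 13

13


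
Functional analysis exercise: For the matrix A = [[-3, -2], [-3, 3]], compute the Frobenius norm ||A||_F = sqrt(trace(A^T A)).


||A||_F^2 = sum a_ij^2
= (-3)^2 + (-2)^2 + (-3)^2 + 3^2
= 9 + 4 + 9 + 9 = 31
||A||_F = sqrt(31) = 5.5678

5.5678


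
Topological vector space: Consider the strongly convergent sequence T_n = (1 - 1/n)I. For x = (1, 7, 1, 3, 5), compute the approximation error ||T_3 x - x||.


T_3 x - x = (1 - 1/3)x - x = -x/3
||x|| = sqrt(85) = 9.2195
||T_3 x - x|| = ||x||/3 = 9.2195/3 = 3.0732

3.0732


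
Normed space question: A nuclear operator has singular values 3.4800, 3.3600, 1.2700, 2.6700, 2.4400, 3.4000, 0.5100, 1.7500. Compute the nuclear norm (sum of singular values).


The nuclear norm is the sum of all singular values.
||T||_1 = 3.4800 + 3.3600 + 1.2700 + 2.6700 + 2.4400 + 3.4000 + 0.5100 + 1.7500
= 18.8800

18.8800


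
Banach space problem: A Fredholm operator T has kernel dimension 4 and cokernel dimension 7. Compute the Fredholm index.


The Fredholm index is defined as ind(T) = dim(ker T) - dim(coker T)
= 4 - 7
= -3

-3


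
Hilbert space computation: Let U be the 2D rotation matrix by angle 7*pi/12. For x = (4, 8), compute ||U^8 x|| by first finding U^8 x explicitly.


U is a rotation by theta = 7*pi/12
U^8 = rotation by 8*theta = 56*pi/12 = 8*pi/12 (mod 2*pi)
cos(8*pi/12) = -0.5000, sin(8*pi/12) = 0.8660
U^8 x = (-0.5000 * 4 - 0.8660 * 8, 0.8660 * 4 + -0.5000 * 8)
= (-8.9282, -0.5359)
||U^8 x|| = sqrt((-8.9282)^2 + (-0.5359)^2) = sqrt(80.0000) = 8.9443

8.9443


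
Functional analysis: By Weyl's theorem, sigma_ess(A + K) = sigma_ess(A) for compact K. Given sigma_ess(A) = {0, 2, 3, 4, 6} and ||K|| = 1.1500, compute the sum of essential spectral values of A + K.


By Weyl's theorem, the essential spectrum is invariant under compact perturbations.
sigma_ess(A + K) = sigma_ess(A) = {0, 2, 3, 4, 6}
Sum = 0 + 2 + 3 + 4 + 6 = 15

15


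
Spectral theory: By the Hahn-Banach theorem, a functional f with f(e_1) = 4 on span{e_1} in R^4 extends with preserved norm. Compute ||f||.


The norm of f is given by ||f|| = sup_{||x||=1} |f(x)|.
On span{e_1}, ||e_1|| = 1, so ||f|| = |f(e_1)| / ||e_1||
= |4| / 1 = 4.0000

4.0000


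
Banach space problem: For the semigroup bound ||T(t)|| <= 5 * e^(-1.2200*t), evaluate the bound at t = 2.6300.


||T(2.6300)|| <= 5 * exp(-1.2200 * 2.6300)
= 5 * exp(-3.2086)
= 5 * 0.0404
= 0.2021

0.2021


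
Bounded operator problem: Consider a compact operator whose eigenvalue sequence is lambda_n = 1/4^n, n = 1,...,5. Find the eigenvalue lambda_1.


The eigenvalue formula gives lambda_1 = 1/4^1
= 1/4
= 0.2500

0.2500


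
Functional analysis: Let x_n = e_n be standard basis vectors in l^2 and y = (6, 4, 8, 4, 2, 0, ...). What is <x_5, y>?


x_5 = e_5 is the standard basis vector with 1 in position 5.
<x_5, y> = y_5 = 2
As n -> infinity, <x_n, y> -> 0, confirming weak convergence of (x_n) to 0.

2


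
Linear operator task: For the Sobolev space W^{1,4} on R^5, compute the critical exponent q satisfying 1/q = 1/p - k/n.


Using the Sobolev embedding formula: 1/q = 1/p - k/n
1/q = 1/4 - 1/5 = 1/20
q = 1/(1/20) = 20

20.0000


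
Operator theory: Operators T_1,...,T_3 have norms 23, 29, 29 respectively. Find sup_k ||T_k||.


By the Uniform Boundedness Principle, the supremum of norms is finite.
sup_k ||T_k|| = max(23, 29, 29) = 29

29


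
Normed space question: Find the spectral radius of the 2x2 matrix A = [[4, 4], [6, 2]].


For a 2x2 matrix, eigenvalues satisfy lambda^2 - (trace)*lambda + det = 0
trace = 4 + 2 = 6
det = 4*2 - 4*6 = -16
discriminant = 6^2 - 4*(-16) = 100
spectral radius = max |eigenvalue| = 8.0000

8.0000


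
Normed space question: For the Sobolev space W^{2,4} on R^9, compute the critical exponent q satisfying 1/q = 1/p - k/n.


Using the Sobolev embedding formula: 1/q = 1/p - k/n
1/q = 1/4 - 2/9 = 1/36
q = 1/(1/36) = 36

36.0000


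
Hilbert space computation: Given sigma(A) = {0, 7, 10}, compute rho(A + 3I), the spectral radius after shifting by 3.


Spectrum of A + 3I = {3, 10, 13}
Spectral radius = max |lambda| over the shifted spectrum
= max(3, 10, 13) = 13

13


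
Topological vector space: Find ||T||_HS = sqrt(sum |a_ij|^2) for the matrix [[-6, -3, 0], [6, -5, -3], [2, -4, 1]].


The Hilbert-Schmidt norm is sqrt(sum of squares of all entries).
Sum of squares = (-6)^2 + (-3)^2 + 0^2 + 6^2 + (-5)^2 + (-3)^2 + 2^2 + (-4)^2 + 1^2
= 36 + 9 + 0 + 36 + 25 + 9 + 4 + 16 + 1 = 136
||T||_HS = sqrt(136) = 11.6619

11.6619


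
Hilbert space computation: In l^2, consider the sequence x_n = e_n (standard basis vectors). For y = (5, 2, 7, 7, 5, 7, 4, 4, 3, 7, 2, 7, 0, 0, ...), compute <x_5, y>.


x_5 = e_5 is the standard basis vector with 1 in position 5.
<x_5, y> = y_5 = 5
As n -> infinity, <x_n, y> -> 0, confirming weak convergence of (x_n) to 0.

5


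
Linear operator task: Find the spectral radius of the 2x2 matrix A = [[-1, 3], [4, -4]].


For a 2x2 matrix, eigenvalues satisfy lambda^2 - (trace)*lambda + det = 0
trace = -1 + -4 = -5
det = -1*-4 - 3*4 = -8
discriminant = (-5)^2 - 4*(-8) = 57
spectral radius = max |eigenvalue| = 6.2749

6.2749


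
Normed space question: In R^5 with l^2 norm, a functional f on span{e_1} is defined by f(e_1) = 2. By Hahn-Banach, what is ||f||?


The norm of f is given by ||f|| = sup_{||x||=1} |f(x)|.
On span{e_1}, ||e_1|| = 1, so ||f|| = |f(e_1)| / ||e_1||
= |2| / 1 = 2.0000

2.0000


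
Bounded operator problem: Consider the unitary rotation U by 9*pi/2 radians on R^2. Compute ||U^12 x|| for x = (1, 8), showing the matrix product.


U is a rotation by theta = 9*pi/2
U^12 = rotation by 12*theta = 108*pi/2 = 0*pi/2 (mod 2*pi)
cos(0*pi/2) = 1.0000, sin(0*pi/2) = 0.0000
U^12 x = (1.0000 * 1 - 0.0000 * 8, 0.0000 * 1 + 1.0000 * 8)
= (1.0000, 8.0000)
||U^12 x|| = sqrt(1.0000^2 + 8.0000^2) = sqrt(65.0000) = 8.0623

8.0623


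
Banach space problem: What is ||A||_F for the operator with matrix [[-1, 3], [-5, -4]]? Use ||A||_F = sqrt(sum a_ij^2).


||A||_F^2 = sum a_ij^2
= (-1)^2 + 3^2 + (-5)^2 + (-4)^2
= 1 + 9 + 25 + 16 = 51
||A||_F = sqrt(51) = 7.1414

7.1414


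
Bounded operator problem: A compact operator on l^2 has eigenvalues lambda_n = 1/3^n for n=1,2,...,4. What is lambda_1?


The eigenvalue formula gives lambda_1 = 1/3^1
= 1/3
= 0.3333

0.3333


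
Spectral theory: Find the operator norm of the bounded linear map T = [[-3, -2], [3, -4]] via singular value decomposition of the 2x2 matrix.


A^T A = [[18, -6], [-6, 20]]
trace(A^T A) = 38, det(A^T A) = 324
discriminant = 38^2 - 4*324 = 148
Largest eigenvalue of A^T A = (trace + sqrt(disc))/2 = 25.0828
||T|| = sqrt(25.0828) = 5.0083

5.0083


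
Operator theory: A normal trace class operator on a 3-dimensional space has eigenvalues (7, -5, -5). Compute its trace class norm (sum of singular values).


For a normal operator, singular values equal |eigenvalues|.
Trace norm = sum |lambda_i| = 7 + 5 + 5
= 17

17
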